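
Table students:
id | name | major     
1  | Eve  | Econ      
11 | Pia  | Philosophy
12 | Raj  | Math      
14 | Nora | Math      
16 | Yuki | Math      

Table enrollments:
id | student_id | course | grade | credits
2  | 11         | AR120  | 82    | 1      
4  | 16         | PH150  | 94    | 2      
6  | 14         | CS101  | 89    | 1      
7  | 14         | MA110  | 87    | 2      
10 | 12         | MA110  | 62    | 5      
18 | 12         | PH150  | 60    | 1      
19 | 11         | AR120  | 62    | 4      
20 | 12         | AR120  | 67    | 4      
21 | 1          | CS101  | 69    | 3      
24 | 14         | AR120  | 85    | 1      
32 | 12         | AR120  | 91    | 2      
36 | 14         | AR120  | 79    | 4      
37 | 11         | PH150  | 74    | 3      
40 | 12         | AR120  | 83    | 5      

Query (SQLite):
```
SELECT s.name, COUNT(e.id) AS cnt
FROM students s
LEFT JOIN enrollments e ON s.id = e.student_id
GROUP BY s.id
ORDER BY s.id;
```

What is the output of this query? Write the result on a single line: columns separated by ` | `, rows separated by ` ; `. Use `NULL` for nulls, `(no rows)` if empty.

Eve | 1 ; Pia | 3 ; Raj | 5 ; Nora | 4 ; Yuki | 1

LEFT JOIN keeps every students row; unmatched ones get NULL for enrollments columns.
Group by students.id and compute COUNT(e.id). COUNT(col) of an all-NULL group is 0.
  1: ids {21} → COUNT(e.id)=1
  11: ids {2, 19, 37} → COUNT(e.id)=3
  12: ids {10, 18, 20, 32, 40} → COUNT(e.id)=5
  14: ids {6, 7, 24, 36} → COUNT(e.id)=4
  16: ids {4} → COUNT(e.id)=1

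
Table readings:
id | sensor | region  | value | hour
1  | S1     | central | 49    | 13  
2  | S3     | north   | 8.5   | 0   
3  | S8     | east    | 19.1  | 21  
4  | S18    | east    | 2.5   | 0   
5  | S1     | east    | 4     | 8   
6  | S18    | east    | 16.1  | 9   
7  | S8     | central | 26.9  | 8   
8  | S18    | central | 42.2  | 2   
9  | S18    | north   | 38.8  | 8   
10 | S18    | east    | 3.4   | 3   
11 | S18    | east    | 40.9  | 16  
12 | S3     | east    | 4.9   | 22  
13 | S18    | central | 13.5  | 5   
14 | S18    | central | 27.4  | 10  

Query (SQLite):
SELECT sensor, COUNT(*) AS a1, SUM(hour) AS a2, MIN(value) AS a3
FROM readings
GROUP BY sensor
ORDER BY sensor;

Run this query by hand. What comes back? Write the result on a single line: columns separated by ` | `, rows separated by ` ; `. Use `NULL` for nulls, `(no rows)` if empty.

Group readings by sensor.
Per group compute: COUNT(*), SUM(hour), MIN(value).
  S1: ids {1, 5} → COUNT(*)=2, SUM(hour)=21, MIN(value)=4
  S18: ids {4, 6, 8, 9, 10, 11, 13, 14} → COUNT(*)=8, SUM(hour)=53, MIN(value)=2.5
  S3: ids {2, 12} → COUNT(*)=2, SUM(hour)=22, MIN(value)=4.9
  S8: ids {3, 7} → COUNT(*)=2, SUM(hour)=29, MIN(value)=19.1

S1 | 2 | 21 | 4 ; S18 | 8 | 53 | 2.5 ; S3 | 2 | 22 | 4.9 ; S8 | 2 | 29 | 19.1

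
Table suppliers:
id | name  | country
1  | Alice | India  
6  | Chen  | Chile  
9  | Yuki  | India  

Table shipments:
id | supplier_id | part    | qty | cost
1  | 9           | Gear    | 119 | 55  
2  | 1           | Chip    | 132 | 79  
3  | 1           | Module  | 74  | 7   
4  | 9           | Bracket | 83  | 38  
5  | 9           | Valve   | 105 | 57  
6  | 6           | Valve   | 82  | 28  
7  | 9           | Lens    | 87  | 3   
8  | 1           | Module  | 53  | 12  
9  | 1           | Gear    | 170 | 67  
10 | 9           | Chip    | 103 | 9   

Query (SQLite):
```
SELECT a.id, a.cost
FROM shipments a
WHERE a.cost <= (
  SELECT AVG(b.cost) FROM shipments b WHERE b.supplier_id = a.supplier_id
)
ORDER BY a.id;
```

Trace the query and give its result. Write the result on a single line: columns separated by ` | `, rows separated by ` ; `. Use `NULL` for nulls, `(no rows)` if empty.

For each shipments row a, compute AVG(cost) over rows sharing a.supplier_id.
Keep row a if a.cost <= that per-group AVG.
  supplier_id=1: AVG(cost) = 41.25
  supplier_id=6: AVG(cost) = 28.0
  supplier_id=9: AVG(cost) = 32.4

3 | 7 ; 6 | 28 ; 7 | 3 ; 8 | 12 ; 10 | 9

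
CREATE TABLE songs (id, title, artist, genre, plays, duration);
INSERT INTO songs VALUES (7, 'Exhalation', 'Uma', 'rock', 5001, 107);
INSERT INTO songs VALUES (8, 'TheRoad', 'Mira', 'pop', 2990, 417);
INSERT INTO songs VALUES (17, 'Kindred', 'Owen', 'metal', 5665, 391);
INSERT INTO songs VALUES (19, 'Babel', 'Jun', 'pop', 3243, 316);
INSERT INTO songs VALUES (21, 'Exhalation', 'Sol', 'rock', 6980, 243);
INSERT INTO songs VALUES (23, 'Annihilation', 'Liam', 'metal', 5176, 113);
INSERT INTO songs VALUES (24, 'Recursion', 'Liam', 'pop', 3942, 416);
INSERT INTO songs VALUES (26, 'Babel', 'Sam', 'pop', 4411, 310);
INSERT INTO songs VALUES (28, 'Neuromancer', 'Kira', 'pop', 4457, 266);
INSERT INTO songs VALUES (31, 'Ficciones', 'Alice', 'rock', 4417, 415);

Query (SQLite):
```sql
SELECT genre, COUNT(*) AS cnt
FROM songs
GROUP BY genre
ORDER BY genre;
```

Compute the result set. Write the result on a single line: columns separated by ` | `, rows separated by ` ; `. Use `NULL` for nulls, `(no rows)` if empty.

Partition songs by genre; compute COUNT(*) within each group.
  metal: ids {17, 23} → COUNT(*)=2
  pop: ids {8, 19, 24, 26, 28} → COUNT(*)=5
  rock: ids {7, 21, 31} → COUNT(*)=3

metal | 2 ; pop | 5 ; rock | 3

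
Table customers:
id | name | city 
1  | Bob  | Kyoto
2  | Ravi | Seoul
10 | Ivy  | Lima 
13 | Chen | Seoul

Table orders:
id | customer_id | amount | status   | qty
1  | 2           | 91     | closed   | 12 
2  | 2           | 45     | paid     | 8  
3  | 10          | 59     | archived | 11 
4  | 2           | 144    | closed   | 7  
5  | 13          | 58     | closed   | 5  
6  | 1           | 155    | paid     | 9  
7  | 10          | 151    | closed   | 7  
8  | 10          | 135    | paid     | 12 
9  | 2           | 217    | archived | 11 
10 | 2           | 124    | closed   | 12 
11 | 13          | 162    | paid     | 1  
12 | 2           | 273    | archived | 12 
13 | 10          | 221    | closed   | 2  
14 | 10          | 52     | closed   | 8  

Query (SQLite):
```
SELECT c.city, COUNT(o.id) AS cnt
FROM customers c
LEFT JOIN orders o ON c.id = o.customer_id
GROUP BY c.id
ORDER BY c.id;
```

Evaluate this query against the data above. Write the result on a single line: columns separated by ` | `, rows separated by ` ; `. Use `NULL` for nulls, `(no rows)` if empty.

Kyoto | 1 ; Seoul | 6 ; Lima | 5 ; Seoul | 2

LEFT JOIN keeps every customers row; unmatched ones get NULL for orders columns.
Group by customers.id and compute COUNT(o.id). COUNT(col) of an all-NULL group is 0.
  1: ids {6} → COUNT(o.id)=1
  2: ids {1, 2, 4, 9, 10, 12} → COUNT(o.id)=6
  10: ids {3, 7, 8, 13, 14} → COUNT(o.id)=5
  13: ids {5, 11} → COUNT(o.id)=2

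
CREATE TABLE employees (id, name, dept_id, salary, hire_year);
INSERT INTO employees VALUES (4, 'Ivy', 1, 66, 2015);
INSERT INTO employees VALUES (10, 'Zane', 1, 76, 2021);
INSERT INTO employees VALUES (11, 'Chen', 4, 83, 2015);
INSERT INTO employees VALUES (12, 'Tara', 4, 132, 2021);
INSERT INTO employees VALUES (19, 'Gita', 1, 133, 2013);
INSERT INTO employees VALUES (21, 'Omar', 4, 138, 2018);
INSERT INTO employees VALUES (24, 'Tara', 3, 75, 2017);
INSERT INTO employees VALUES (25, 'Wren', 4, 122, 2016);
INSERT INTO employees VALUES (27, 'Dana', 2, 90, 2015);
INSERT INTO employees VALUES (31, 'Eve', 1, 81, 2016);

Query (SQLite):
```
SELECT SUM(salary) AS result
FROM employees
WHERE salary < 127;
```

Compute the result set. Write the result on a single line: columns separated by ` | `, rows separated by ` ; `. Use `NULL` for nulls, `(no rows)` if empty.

Rows where salary < 127 → salary values: [66, 76, 83, 75, 122, 90, 81].
SUM of non-NULL values = 593.

593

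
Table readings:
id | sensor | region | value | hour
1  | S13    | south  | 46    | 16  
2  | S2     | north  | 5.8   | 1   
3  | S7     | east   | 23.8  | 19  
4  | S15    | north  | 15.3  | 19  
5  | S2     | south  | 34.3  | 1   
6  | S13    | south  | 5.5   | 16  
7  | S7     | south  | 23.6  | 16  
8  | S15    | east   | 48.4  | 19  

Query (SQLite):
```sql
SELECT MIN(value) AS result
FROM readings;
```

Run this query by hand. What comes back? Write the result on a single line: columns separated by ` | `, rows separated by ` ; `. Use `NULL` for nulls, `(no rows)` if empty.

All value values: [46, 5.8, 23.8, 15.3, 34.3, 5.5, 23.6, 48.4].
MIN of non-NULL values = 5.5.

5.5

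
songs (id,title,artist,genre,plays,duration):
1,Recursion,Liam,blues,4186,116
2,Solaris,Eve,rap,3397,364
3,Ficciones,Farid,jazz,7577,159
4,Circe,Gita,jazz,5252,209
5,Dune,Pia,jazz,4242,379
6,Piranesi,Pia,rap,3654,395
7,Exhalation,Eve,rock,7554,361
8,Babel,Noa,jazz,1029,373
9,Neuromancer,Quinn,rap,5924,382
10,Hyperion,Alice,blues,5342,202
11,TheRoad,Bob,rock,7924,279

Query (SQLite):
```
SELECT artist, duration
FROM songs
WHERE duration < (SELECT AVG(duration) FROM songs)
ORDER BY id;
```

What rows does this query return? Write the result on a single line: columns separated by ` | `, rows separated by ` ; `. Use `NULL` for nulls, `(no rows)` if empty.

Scalar subquery: AVG(duration) over all songs rows = 292.636364 (≈; comparison uses full precision).
Keep rows where duration < that value.

Liam | 116 ; Farid | 159 ; Gita | 209 ; Alice | 202 ; Bob | 279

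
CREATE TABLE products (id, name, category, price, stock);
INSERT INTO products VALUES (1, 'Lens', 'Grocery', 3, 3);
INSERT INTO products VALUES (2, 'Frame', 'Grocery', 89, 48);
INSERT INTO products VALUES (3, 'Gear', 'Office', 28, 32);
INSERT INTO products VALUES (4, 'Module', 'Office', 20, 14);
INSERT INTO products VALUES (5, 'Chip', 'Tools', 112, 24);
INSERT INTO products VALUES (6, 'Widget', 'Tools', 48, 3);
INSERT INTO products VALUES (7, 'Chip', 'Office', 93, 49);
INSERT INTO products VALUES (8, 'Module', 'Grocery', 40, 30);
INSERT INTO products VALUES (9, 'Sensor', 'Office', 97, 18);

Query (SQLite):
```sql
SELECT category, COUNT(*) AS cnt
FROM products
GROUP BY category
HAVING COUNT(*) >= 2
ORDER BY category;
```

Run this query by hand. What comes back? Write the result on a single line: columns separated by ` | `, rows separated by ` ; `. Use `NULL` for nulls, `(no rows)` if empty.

Grocery | 3 ; Office | 4 ; Tools | 2

Partition products by category; compute COUNT(*) within each group.
HAVING: keep groups with count ≥ 2.
  Grocery: ids {1, 2, 8} → COUNT(*)=3
  Office: ids {3, 4, 7, 9} → COUNT(*)=4
  Tools: ids {5, 6} → COUNT(*)=2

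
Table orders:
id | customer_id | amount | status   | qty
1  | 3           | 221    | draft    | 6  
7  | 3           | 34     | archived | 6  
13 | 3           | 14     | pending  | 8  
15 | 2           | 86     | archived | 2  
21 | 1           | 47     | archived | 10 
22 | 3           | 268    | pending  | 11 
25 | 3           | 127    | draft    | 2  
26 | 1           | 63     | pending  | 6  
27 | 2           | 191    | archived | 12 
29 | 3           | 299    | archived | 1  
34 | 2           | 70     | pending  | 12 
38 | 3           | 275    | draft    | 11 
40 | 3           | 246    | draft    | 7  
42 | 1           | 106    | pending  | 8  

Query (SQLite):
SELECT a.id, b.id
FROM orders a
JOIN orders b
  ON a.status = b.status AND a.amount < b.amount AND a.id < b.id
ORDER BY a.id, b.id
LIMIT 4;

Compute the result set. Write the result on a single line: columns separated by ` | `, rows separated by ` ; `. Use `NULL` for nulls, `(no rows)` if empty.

1 | 38 ; 1 | 40 ; 7 | 15 ; 7 | 21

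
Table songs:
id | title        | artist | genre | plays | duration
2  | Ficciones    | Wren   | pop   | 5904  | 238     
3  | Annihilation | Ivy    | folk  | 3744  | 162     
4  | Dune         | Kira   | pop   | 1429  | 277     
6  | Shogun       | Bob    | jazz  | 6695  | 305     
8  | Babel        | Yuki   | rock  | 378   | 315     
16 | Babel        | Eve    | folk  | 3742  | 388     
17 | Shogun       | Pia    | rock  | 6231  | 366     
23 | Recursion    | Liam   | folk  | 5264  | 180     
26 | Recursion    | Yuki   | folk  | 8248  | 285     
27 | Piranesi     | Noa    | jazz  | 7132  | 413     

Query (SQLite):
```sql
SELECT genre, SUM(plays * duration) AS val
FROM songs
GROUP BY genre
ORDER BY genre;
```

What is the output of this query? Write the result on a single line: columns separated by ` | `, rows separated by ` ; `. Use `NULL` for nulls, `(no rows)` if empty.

For each row compute plays * duration.
Group by genre; take SUM of the expression per group.
  folk: ids {3, 16, 23, 26} → SUM(plays * duration)=5356624
  jazz: ids {6, 27} → SUM(plays * duration)=4987491
  pop: ids {2, 4} → SUM(plays * duration)=1800985
  rock: ids {8, 17} → SUM(plays * duration)=2399616

folk | 5356624 ; jazz | 4987491 ; pop | 1800985 ; rock | 2399616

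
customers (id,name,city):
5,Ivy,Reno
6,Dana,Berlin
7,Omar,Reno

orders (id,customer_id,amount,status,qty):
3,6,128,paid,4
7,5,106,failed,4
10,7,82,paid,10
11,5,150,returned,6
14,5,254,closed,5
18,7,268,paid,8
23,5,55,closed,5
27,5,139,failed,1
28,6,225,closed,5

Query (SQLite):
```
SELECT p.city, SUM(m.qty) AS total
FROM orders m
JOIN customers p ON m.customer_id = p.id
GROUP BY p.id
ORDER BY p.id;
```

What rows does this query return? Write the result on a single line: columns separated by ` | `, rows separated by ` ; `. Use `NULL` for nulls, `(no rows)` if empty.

Join each orders row to its customers via customer_id.
Group joined rows by customers.id; compute SUM(m.qty) per group.
  5: ids {7, 11, 14, 23, 27} → SUM(m.qty)=21
  6: ids {3, 28} → SUM(m.qty)=9
  7: ids {10, 18} → SUM(m.qty)=18

Reno | 21 ; Berlin | 9 ; Reno | 18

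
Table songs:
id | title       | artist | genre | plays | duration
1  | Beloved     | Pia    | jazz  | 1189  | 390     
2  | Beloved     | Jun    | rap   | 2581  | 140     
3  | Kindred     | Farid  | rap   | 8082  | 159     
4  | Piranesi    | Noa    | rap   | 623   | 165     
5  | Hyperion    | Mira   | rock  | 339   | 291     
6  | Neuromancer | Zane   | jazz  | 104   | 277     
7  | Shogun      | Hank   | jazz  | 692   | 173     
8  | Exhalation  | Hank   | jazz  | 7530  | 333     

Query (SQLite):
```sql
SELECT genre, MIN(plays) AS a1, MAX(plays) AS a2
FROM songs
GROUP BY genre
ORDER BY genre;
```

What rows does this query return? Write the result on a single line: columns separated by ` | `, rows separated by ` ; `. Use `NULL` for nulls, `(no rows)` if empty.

jazz | 104 | 7530 ; rap | 623 | 8082 ; rock | 339 | 339

Group songs by genre.
Per group compute: MIN(plays), MAX(plays).
  jazz: ids {1, 6, 7, 8} → MIN(plays)=104, MAX(plays)=7530
  rap: ids {2, 3, 4} → MIN(plays)=623, MAX(plays)=8082
  rock: ids {5} → MIN(plays)=339, MAX(plays)=339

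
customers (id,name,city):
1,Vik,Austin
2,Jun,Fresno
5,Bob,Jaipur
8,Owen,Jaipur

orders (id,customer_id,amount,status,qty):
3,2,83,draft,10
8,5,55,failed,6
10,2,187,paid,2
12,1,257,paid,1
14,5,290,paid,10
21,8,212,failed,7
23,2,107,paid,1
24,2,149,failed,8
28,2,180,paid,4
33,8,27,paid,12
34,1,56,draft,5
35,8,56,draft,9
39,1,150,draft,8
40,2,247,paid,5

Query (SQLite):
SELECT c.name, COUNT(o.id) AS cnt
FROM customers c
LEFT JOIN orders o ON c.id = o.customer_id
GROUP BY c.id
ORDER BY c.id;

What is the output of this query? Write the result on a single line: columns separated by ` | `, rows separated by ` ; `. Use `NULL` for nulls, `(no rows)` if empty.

Vik | 3 ; Jun | 6 ; Bob | 2 ; Owen | 3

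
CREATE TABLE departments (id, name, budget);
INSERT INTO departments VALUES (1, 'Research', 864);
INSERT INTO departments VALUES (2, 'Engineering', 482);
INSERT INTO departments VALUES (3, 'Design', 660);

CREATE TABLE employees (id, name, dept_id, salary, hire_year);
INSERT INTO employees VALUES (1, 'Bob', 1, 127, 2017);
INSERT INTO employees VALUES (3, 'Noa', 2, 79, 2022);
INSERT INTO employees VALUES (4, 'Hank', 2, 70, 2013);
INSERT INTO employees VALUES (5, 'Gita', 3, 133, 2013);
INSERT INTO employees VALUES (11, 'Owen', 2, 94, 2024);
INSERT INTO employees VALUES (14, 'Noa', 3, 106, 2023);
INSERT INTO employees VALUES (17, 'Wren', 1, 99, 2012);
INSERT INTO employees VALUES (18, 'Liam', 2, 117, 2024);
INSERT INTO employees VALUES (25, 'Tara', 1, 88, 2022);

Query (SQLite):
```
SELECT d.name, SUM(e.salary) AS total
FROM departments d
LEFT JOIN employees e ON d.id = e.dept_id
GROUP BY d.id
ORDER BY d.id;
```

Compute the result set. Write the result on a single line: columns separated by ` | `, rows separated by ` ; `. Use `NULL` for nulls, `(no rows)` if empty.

Research | 314 ; Engineering | 360 ; Design | 239

LEFT JOIN keeps every departments row; unmatched ones get NULL for employees columns.
Group by departments.id and compute SUM(e.salary). SUM over an all-NULL group is NULL.
  1: ids {1, 17, 25} → SUM(e.salary)=314
  2: ids {3, 4, 11, 18} → SUM(e.salary)=360
  3: ids {5, 14} → SUM(e.salary)=239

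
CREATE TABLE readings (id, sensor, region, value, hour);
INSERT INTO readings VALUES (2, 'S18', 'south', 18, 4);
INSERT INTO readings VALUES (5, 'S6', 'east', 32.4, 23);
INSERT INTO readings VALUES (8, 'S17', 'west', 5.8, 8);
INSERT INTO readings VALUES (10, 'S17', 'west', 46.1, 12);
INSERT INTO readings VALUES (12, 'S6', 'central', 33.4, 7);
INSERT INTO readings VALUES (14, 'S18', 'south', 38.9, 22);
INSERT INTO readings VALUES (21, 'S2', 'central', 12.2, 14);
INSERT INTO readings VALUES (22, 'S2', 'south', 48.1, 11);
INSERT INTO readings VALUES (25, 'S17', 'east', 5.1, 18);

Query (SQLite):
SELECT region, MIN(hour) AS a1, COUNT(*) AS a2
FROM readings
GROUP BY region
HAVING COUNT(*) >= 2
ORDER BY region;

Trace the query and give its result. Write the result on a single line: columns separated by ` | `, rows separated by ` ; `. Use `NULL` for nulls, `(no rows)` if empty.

central | 7 | 2 ; east | 18 | 2 ; south | 4 | 3 ; west | 8 | 2

Group readings by region.
Per group compute: MIN(hour), COUNT(*).
HAVING: drop groups with fewer than 2 rows.
  central: ids {12, 21} → MIN(hour)=7, COUNT(*)=2
  east: ids {5, 25} → MIN(hour)=18, COUNT(*)=2
  south: ids {2, 14, 22} → MIN(hour)=4, COUNT(*)=3
  west: ids {8, 10} → MIN(hour)=8, COUNT(*)=2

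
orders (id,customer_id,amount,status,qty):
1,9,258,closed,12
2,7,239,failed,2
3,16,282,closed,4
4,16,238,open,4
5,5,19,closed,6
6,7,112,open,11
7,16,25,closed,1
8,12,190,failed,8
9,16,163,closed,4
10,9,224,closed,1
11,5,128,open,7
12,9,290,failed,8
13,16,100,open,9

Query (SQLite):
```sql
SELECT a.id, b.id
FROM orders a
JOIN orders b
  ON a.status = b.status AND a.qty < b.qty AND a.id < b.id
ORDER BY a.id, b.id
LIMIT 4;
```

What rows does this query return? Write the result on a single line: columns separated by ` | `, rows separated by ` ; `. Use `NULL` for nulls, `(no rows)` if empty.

2 | 8 ; 2 | 12 ; 3 | 5 ; 4 | 6

Pairs (a,b) with same status, a.qty < b.qty, a.id < b.id.
status groups: closed:{1,3,5,7,9,10} failed:{2,8,12} open:{4,6,11,13}
Ordered by (a.id, b.id); first 4.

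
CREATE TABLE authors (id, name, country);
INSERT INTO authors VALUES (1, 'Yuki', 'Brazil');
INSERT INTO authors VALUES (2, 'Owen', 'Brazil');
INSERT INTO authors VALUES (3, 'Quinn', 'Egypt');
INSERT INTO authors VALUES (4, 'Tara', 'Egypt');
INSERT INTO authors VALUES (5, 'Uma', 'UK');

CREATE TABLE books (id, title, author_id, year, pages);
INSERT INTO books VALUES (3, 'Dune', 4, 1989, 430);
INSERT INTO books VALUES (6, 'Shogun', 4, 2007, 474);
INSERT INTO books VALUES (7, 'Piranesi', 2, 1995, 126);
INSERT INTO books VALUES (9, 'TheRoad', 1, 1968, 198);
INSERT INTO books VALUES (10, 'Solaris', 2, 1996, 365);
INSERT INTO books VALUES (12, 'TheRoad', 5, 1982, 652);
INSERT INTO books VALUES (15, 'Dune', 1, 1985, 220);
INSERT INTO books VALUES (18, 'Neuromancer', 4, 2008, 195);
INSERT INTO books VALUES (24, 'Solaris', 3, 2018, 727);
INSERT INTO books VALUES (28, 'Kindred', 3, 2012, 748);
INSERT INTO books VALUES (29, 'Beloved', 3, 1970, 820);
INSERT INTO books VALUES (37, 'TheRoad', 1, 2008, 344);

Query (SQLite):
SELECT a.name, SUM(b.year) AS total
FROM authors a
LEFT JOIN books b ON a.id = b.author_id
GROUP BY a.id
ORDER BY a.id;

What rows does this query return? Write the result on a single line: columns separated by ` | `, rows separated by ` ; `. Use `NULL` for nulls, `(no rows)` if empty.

Yuki | 5961 ; Owen | 3991 ; Quinn | 6000 ; Tara | 6004 ; Uma | 1982

LEFT JOIN keeps every authors row; unmatched ones get NULL for books columns.
Group by authors.id and compute SUM(b.year). SUM over an all-NULL group is NULL.
  1: ids {9, 15, 37} → SUM(b.year)=5961
  2: ids {7, 10} → SUM(b.year)=3991
  3: ids {24, 28, 29} → SUM(b.year)=6000
  4: ids {3, 6, 18} → SUM(b.year)=6004
  5: ids {12} → SUM(b.year)=1982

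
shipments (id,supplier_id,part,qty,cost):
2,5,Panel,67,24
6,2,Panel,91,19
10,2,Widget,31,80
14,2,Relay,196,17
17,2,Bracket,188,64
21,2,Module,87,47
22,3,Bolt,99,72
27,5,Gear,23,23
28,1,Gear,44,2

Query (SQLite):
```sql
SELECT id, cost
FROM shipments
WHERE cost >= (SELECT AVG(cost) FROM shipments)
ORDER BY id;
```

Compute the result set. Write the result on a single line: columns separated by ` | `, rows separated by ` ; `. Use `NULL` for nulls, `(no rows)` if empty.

10 | 80 ; 17 | 64 ; 21 | 47 ; 22 | 72

Scalar subquery: AVG(cost) over all shipments rows = 38.666667 (≈; comparison uses full precision).
Keep rows where cost >= that value.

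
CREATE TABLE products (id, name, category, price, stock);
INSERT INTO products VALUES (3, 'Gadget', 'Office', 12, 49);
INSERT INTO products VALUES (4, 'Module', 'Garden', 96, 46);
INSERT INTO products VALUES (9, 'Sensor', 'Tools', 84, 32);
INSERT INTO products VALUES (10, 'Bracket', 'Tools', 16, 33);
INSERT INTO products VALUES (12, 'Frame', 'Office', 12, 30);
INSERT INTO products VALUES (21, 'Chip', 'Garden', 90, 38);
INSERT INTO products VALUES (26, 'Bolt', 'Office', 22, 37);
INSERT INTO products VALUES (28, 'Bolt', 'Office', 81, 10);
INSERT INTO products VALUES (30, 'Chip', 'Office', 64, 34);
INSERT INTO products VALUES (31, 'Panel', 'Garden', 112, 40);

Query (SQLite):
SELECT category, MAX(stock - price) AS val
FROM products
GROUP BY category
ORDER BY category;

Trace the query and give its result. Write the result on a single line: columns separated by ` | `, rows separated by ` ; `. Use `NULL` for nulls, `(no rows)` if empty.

For each row compute stock - price.
Group by category; take MAX of the expression per group.
  Garden: ids {4, 21, 31} → MAX(stock - price)=-50
  Office: ids {3, 12, 26, 28, 30} → MAX(stock - price)=37
  Tools: ids {9, 10} → MAX(stock - price)=17

Garden | -50 ; Office | 37 ; Tools | 17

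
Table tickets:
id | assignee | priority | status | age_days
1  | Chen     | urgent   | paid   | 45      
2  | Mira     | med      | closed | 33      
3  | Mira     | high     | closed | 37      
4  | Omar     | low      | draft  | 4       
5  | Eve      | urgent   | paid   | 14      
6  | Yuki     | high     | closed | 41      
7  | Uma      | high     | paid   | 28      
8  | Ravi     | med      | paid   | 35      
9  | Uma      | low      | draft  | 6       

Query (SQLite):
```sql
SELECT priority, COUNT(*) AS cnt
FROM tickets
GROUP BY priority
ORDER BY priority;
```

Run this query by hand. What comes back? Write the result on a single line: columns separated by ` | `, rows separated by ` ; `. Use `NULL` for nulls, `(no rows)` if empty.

Partition tickets by priority; compute COUNT(*) within each group.
  high: ids {3, 6, 7} → COUNT(*)=3
  low: ids {4, 9} → COUNT(*)=2
  med: ids {2, 8} → COUNT(*)=2
  urgent: ids {1, 5} → COUNT(*)=2

high | 3 ; low | 2 ; med | 2 ; urgent | 2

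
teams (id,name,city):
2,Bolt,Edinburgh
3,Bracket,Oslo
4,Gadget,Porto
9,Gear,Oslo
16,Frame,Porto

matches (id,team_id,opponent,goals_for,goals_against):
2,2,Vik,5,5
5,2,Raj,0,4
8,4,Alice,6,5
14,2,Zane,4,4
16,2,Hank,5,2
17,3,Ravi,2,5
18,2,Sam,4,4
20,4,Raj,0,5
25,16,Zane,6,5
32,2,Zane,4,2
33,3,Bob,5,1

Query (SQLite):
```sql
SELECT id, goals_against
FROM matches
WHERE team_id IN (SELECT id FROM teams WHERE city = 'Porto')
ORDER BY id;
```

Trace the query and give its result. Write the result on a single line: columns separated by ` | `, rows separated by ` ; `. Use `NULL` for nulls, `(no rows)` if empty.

8 | 5 ; 20 | 5 ; 25 | 5

Inner query: teams.id where city = 'Porto'.
Outer: keep matches rows whose team_id is in that set.
Inner query → {4, 16}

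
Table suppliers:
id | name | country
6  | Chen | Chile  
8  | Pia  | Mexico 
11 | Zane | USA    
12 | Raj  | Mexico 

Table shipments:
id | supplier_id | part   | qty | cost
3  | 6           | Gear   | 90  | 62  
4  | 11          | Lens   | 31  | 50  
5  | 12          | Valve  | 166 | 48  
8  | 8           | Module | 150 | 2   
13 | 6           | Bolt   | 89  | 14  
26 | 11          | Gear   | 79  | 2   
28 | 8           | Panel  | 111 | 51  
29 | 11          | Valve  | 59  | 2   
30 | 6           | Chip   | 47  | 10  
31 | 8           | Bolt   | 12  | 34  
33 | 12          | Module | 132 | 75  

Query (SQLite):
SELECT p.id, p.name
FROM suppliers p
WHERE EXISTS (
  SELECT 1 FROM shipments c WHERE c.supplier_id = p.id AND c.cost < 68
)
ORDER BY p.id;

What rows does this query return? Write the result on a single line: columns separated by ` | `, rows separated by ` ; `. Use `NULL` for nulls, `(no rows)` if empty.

6 | Chen ; 8 | Pia ; 11 | Zane ; 12 | Raj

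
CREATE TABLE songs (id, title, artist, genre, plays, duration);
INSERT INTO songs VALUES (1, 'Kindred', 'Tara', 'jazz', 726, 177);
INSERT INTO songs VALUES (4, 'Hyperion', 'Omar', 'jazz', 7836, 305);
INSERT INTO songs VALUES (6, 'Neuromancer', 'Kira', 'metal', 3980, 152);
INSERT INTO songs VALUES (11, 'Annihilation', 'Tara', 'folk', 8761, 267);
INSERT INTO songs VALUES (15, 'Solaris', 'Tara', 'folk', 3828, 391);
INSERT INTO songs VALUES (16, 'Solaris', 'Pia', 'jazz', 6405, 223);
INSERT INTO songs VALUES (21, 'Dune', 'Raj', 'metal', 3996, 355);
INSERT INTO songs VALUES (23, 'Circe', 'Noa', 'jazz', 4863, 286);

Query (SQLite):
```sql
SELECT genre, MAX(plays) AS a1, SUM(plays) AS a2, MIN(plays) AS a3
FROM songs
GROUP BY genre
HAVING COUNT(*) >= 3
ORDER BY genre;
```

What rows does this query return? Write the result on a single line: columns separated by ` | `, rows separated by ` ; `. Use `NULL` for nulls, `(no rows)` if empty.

Group songs by genre.
Per group compute: MAX(plays), SUM(plays), MIN(plays).
HAVING: drop groups with fewer than 3 rows.
  folk: ids {11, 15} → MAX(plays)=8761, SUM(plays)=12589, MIN(plays)=3828
  jazz: ids {1, 4, 16, 23} → MAX(plays)=7836, SUM(plays)=19830, MIN(plays)=726
  metal: ids {6, 21} → MAX(plays)=3996, SUM(plays)=7976, MIN(plays)=3980

jazz | 7836 | 19830 | 726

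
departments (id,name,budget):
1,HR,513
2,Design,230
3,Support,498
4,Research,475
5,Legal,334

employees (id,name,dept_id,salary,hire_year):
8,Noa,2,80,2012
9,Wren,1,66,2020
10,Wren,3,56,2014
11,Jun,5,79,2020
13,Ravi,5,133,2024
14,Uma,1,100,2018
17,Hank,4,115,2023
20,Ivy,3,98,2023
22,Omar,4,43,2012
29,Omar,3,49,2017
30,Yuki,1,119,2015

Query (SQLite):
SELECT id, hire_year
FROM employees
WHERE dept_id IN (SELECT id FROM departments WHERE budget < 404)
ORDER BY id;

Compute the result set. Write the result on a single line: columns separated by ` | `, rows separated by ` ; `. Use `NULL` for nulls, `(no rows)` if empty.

Inner query: departments.id where budget < 404.
Outer: keep employees rows whose dept_id is in that set.
Inner query → {2, 5}

8 | 2012 ; 11 | 2020 ; 13 | 2024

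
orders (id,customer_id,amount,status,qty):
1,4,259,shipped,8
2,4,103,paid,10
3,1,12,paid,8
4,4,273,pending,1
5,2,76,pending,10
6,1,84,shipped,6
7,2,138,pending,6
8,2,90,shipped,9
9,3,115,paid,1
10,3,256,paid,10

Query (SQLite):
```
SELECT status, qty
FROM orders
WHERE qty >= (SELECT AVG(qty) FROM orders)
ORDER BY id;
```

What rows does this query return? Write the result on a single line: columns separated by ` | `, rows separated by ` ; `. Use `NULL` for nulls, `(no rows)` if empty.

shipped | 8 ; paid | 10 ; paid | 8 ; pending | 10 ; shipped | 9 ; paid | 10

Scalar subquery: AVG(qty) over all orders rows = 6.9.
Keep rows where qty >= that value.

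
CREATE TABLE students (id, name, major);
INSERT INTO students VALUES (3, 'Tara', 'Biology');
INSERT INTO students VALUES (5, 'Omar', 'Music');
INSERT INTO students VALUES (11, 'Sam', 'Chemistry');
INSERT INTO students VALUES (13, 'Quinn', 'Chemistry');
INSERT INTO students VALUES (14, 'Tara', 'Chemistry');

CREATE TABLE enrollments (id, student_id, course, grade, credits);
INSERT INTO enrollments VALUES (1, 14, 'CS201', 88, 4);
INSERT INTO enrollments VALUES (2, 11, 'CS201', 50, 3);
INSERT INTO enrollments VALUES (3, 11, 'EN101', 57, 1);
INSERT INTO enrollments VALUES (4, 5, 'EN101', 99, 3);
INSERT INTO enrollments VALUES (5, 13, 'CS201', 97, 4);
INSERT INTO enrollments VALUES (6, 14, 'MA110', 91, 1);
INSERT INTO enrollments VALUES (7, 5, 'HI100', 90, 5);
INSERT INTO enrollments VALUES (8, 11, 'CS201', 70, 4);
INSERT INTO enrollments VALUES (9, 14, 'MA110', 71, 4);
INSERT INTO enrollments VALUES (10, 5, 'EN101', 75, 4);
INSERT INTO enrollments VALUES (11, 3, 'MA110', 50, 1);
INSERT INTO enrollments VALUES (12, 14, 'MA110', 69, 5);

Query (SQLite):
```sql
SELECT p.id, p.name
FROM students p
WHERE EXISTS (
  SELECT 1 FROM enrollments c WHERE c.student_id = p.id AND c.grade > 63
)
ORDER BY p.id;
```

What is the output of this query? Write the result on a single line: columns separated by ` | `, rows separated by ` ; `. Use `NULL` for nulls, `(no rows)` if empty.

5 | Omar ; 11 | Sam ; 13 | Quinn ; 14 | Tara

For each students row, check whether any enrollments with matching student_id has grade > 63.
Keep rows where that is true.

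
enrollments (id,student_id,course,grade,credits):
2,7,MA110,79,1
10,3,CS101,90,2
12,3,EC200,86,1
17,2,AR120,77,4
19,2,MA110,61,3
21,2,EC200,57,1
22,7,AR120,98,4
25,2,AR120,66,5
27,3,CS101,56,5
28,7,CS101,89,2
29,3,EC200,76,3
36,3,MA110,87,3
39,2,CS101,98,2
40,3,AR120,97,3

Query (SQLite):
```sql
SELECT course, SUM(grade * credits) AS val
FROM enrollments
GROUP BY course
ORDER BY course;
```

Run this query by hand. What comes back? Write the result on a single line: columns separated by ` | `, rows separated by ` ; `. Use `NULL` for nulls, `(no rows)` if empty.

AR120 | 1321 ; CS101 | 834 ; EC200 | 371 ; MA110 | 523

For each row compute grade * credits.
Group by course; take SUM of the expression per group.
  AR120: ids {17, 22, 25, 40} → SUM(grade * credits)=1321
  CS101: ids {10, 27, 28, 39} → SUM(grade * credits)=834
  EC200: ids {12, 21, 29} → SUM(grade * credits)=371
  MA110: ids {2, 19, 36} → SUM(grade * credits)=523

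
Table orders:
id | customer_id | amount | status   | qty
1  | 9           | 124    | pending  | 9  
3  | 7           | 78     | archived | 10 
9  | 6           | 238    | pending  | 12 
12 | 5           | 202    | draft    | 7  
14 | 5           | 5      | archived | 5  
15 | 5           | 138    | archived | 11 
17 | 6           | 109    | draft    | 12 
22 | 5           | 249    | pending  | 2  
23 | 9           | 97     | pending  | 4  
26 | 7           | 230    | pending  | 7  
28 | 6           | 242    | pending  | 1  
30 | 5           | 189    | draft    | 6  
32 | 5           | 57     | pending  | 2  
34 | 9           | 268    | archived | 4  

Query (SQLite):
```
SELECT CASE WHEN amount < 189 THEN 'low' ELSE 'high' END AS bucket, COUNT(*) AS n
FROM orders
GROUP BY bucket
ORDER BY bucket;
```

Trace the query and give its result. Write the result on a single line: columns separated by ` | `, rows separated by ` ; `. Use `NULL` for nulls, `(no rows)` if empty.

high | 7 ; low | 7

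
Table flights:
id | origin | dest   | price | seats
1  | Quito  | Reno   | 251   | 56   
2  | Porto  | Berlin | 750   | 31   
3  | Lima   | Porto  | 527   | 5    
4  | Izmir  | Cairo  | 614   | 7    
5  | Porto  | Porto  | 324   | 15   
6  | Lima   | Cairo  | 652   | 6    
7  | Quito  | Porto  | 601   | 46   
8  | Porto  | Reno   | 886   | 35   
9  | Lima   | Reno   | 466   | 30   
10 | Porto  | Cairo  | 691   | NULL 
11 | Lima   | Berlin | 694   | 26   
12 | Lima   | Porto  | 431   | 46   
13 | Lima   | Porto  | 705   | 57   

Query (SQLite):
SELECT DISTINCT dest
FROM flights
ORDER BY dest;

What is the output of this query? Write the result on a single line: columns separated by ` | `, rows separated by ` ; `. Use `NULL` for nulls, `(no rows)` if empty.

Berlin ; Cairo ; Porto ; Reno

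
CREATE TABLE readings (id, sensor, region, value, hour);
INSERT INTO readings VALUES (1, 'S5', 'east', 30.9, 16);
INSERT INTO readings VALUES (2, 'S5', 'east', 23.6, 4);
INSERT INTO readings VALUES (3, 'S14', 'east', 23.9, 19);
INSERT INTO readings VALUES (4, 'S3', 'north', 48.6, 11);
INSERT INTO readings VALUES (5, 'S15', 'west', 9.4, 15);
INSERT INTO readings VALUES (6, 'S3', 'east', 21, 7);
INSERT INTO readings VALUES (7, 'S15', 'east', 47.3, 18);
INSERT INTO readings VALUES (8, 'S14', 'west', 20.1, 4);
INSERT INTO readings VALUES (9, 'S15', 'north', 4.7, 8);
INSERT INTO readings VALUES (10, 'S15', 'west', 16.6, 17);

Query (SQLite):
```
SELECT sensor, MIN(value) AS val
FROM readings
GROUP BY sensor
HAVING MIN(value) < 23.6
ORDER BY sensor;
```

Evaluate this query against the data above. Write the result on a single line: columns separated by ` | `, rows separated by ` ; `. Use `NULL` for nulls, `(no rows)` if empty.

S14 | 20.1 ; S15 | 4.7 ; S3 | 21

Partition readings by sensor; compute MIN(value) within each group.
HAVING: keep groups where MIN(value) < 23.6.
  S14: ids {3, 8} → MIN(value)=20.1
  S15: ids {5, 7, 9, 10} → MIN(value)=4.7
  S3: ids {4, 6} → MIN(value)=21
  S5: ids {1, 2} → MIN(value)=23.6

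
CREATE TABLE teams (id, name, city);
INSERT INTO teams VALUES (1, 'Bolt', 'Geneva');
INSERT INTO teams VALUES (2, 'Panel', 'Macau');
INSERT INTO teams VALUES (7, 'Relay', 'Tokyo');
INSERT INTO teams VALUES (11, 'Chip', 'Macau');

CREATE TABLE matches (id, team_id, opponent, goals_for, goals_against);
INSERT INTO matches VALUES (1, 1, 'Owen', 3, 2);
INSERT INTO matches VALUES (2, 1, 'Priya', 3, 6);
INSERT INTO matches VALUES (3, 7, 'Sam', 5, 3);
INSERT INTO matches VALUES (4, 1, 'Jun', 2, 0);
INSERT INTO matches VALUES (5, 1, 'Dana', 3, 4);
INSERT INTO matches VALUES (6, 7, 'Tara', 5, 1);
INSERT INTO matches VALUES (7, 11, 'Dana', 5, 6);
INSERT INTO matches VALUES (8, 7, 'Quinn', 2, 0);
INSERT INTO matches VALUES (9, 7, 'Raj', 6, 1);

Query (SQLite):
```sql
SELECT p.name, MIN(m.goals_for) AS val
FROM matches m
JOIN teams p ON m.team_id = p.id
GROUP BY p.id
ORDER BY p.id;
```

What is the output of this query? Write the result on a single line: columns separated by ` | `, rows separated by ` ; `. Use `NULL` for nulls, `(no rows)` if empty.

Bolt | 2 ; Relay | 2 ; Chip | 5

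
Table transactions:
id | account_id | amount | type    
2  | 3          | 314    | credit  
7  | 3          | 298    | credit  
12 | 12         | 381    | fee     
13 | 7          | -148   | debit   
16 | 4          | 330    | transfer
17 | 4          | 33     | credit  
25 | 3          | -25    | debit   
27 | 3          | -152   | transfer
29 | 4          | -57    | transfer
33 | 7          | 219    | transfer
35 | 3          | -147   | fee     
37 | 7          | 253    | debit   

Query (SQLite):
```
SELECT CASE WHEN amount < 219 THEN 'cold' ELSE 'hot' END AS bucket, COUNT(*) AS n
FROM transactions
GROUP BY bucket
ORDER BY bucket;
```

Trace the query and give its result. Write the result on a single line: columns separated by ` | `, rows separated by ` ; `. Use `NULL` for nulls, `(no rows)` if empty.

cold | 6 ; hot | 6

Bucket rows by amount < 219 → 'cold' else 'hot'; count each bucket.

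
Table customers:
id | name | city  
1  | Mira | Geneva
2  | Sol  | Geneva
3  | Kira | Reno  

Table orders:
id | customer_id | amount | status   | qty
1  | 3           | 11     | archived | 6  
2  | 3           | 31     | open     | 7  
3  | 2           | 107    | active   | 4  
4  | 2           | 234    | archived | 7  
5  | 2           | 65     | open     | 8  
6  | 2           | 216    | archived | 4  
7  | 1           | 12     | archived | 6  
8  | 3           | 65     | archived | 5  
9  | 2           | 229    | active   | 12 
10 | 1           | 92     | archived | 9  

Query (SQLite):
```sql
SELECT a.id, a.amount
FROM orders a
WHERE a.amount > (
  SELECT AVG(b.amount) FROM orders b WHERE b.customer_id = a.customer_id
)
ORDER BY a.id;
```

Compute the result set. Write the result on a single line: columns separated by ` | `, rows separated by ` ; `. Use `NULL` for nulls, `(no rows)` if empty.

For each orders row a, compute AVG(amount) over rows sharing a.customer_id.
Keep row a if a.amount > that per-group AVG.
  customer_id=1: AVG(amount) = 52.0
  customer_id=2: AVG(amount) = 170.2
  customer_id=3: AVG(amount) = 35.666667

4 | 234 ; 6 | 216 ; 8 | 65 ; 9 | 229 ; 10 | 92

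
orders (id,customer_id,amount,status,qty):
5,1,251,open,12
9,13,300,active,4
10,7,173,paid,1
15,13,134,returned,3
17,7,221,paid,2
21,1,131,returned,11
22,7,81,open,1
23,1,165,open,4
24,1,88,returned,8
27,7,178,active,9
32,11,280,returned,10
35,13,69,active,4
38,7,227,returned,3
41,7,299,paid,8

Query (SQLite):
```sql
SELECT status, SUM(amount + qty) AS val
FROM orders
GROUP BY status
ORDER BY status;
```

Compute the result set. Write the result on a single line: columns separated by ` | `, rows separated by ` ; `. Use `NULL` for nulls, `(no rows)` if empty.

active | 564 ; open | 514 ; paid | 704 ; returned | 895

For each row compute amount + qty.
Group by status; take SUM of the expression per group.
  active: ids {9, 27, 35} → SUM(amount + qty)=564
  open: ids {5, 22, 23} → SUM(amount + qty)=514
  paid: ids {10, 17, 41} → SUM(amount + qty)=704
  returned: ids {15, 21, 24, 32, 38} → SUM(amount + qty)=895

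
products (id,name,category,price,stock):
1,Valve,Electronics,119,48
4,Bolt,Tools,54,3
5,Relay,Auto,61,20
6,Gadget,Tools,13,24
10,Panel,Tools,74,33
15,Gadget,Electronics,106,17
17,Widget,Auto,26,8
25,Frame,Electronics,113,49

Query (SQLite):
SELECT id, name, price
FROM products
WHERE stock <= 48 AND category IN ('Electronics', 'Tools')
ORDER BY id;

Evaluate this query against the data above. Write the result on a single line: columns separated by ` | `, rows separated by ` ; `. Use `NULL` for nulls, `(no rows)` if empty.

1 | Valve | 119 ; 4 | Bolt | 54 ; 6 | Gadget | 13 ; 10 | Panel | 74 ; 15 | Gadget | 106

stock <= 48: ids {1, 4, 5, 6, 10, 15, 17}
category IN ('Electronics', 'Tools'): ids {1, 4, 6, 10, 15, 25}
Combine with AND.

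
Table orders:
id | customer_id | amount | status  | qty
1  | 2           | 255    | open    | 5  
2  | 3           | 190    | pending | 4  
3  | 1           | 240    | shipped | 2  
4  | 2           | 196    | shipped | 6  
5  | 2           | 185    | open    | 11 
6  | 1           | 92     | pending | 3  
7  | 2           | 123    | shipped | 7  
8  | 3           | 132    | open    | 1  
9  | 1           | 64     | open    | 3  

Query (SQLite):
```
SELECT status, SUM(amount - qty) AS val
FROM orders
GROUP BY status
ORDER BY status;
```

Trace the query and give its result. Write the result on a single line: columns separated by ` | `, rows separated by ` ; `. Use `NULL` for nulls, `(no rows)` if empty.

For each row compute amount - qty.
Group by status; take SUM of the expression per group.
  open: ids {1, 5, 8, 9} → SUM(amount - qty)=616
  pending: ids {2, 6} → SUM(amount - qty)=275
  shipped: ids {3, 4, 7} → SUM(amount - qty)=544

open | 616 ; pending | 275 ; shipped | 544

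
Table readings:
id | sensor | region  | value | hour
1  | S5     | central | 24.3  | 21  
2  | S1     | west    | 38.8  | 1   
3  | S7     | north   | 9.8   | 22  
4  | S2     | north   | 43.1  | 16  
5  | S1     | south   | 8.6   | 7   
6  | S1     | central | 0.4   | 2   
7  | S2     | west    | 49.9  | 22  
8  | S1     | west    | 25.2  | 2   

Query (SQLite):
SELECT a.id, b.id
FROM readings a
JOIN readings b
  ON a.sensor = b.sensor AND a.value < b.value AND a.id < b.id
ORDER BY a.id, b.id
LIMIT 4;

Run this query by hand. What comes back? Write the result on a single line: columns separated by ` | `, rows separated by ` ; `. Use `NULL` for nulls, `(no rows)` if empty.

4 | 7 ; 5 | 8 ; 6 | 8

Pairs (a,b) with same sensor, a.value < b.value, a.id < b.id.
sensor groups: S1:{2,5,6,8} S2:{4,7} S5:{1} S7:{3}
Ordered by (a.id, b.id); first 4.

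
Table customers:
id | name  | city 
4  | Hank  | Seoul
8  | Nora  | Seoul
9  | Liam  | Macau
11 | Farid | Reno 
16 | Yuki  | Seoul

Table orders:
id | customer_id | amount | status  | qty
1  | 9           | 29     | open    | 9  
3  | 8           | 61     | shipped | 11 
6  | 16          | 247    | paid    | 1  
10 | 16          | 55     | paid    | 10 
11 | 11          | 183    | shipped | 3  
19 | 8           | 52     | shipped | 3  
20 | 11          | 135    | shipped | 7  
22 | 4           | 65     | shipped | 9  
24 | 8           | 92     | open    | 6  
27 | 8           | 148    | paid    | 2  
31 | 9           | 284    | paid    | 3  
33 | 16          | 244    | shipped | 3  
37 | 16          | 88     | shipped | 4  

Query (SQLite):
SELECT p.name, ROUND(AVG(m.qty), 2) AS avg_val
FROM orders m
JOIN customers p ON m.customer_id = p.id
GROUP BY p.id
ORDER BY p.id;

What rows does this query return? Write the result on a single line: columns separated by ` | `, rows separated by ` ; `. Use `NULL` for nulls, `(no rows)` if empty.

Join each orders row to its customers via customer_id.
Group joined rows by customers.id; compute ROUND(AVG(m.qty), 2) per group.
  4: ids {22} → ROUND(AVG(m.qty), 2)=9
  8: ids {3, 19, 24, 27} → ROUND(AVG(m.qty), 2)=5.5
  9: ids {1, 31} → ROUND(AVG(m.qty), 2)=6
  11: ids {11, 20} → ROUND(AVG(m.qty), 2)=5
  16: ids {6, 10, 33, 37} → ROUND(AVG(m.qty), 2)=4.5

Hank | 9 ; Nora | 5.5 ; Liam | 6 ; Farid | 5 ; Yuki | 4.5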